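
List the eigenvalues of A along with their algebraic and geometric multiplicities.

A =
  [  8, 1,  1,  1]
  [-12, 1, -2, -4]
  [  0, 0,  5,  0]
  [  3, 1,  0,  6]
λ = 5: alg = 4, geom = 2

Step 1 — factor the characteristic polynomial to read off the algebraic multiplicities:
  χ_A(x) = (x - 5)^4

Step 2 — compute geometric multiplicities via the rank-nullity identity g(λ) = n − rank(A − λI):
  rank(A − (5)·I) = 2, so dim ker(A − (5)·I) = n − 2 = 2

Summary:
  λ = 5: algebraic multiplicity = 4, geometric multiplicity = 2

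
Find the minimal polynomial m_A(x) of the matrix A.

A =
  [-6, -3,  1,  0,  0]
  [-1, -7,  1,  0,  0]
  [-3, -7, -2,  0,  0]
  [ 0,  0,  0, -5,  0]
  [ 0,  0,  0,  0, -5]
x^3 + 15*x^2 + 75*x + 125

The characteristic polynomial is χ_A(x) = (x + 5)^5, so the eigenvalues are known. The minimal polynomial is
  m_A(x) = Π_λ (x − λ)^{k_λ}
where k_λ is the size of the *largest* Jordan block for λ (equivalently, the smallest k with (A − λI)^k v = 0 for every generalised eigenvector v of λ).

  λ = -5: largest Jordan block has size 3, contributing (x + 5)^3

So m_A(x) = (x + 5)^3 = x^3 + 15*x^2 + 75*x + 125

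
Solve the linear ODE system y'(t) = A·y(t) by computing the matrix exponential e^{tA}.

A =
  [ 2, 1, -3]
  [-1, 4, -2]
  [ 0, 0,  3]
e^{tA} =
  [-t*exp(3*t) + exp(3*t), t*exp(3*t), t^2*exp(3*t)/2 - 3*t*exp(3*t)]
  [-t*exp(3*t), t*exp(3*t) + exp(3*t), t^2*exp(3*t)/2 - 2*t*exp(3*t)]
  [0, 0, exp(3*t)]

Strategy: write A = P · J · P⁻¹ where J is a Jordan canonical form, so e^{tA} = P · e^{tJ} · P⁻¹, and e^{tJ} can be computed block-by-block.

A has Jordan form
J =
  [3, 1, 0]
  [0, 3, 1]
  [0, 0, 3]
(up to reordering of blocks).

Per-block formulas:
  For a 3×3 Jordan block J_3(3): exp(t · J_3(3)) = e^(3t)·(I + t·N + (t^2/2)·N^2), where N is the 3×3 nilpotent shift.

After assembling e^{tJ} and conjugating by P, we get:

e^{tA} =
  [-t*exp(3*t) + exp(3*t), t*exp(3*t), t^2*exp(3*t)/2 - 3*t*exp(3*t)]
  [-t*exp(3*t), t*exp(3*t) + exp(3*t), t^2*exp(3*t)/2 - 2*t*exp(3*t)]
  [0, 0, exp(3*t)]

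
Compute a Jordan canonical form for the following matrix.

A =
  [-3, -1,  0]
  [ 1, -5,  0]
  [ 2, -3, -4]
J_3(-4)

The characteristic polynomial is
  det(x·I − A) = x^3 + 12*x^2 + 48*x + 64 = (x + 4)^3

Eigenvalues and multiplicities (the geometric multiplicity of λ is n − rank(A − λI), which equals the number of Jordan blocks for λ):
  λ = -4: algebraic multiplicity = 3, geometric multiplicity = 1

Determining the block sizes for each eigenvalue:
  λ = -4: one block (gm = 1), so the single block has size am = 3 → block sizes [3]

Assembling the blocks gives a Jordan form
J =
  [-4,  1,  0]
  [ 0, -4,  1]
  [ 0,  0, -4]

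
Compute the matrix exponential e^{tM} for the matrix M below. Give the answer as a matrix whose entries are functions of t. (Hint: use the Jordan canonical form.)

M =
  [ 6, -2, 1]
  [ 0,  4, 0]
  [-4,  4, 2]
e^{tM} =
  [2*t*exp(4*t) + exp(4*t), -2*t*exp(4*t), t*exp(4*t)]
  [0, exp(4*t), 0]
  [-4*t*exp(4*t), 4*t*exp(4*t), -2*t*exp(4*t) + exp(4*t)]

Strategy: write M = P · J · P⁻¹ where J is a Jordan canonical form, so e^{tM} = P · e^{tJ} · P⁻¹, and e^{tJ} can be computed block-by-block.

M has Jordan form
J =
  [4, 1, 0]
  [0, 4, 0]
  [0, 0, 4]
(up to reordering of blocks).

Per-block formulas:
  For a 1×1 block at λ = 4: exp(t · [4]) = [e^(4t)].
  For a 2×2 Jordan block J_2(4): exp(t · J_2(4)) = e^(4t)·(I + t·N), where N is the 2×2 nilpotent shift.

After assembling e^{tJ} and conjugating by P, we get:

e^{tM} =
  [2*t*exp(4*t) + exp(4*t), -2*t*exp(4*t), t*exp(4*t)]
  [0, exp(4*t), 0]
  [-4*t*exp(4*t), 4*t*exp(4*t), -2*t*exp(4*t) + exp(4*t)]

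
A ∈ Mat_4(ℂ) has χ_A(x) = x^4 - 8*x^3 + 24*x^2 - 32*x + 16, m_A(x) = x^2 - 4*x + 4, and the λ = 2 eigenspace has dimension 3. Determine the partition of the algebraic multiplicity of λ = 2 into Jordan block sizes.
Block sizes for λ = 2: [2, 1, 1]

Step 1 — from the characteristic polynomial, algebraic multiplicity of λ = 2 is 4. From dim ker(A − (2)·I) = 3, there are exactly 3 Jordan blocks for λ = 2.
Step 2 — from the minimal polynomial, the factor (x − 2)^2 tells us the largest block for λ = 2 has size 2.
Step 3 — with total size 4, 3 blocks, and largest block 2, the block sizes (in nonincreasing order) are [2, 1, 1].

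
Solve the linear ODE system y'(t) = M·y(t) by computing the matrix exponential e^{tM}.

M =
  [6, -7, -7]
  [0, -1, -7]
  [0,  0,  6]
e^{tM} =
  [exp(6*t), -exp(6*t) + exp(-t), -exp(6*t) + exp(-t)]
  [0, exp(-t), -exp(6*t) + exp(-t)]
  [0, 0, exp(6*t)]

Strategy: write M = P · J · P⁻¹ where J is a Jordan canonical form, so e^{tM} = P · e^{tJ} · P⁻¹, and e^{tJ} can be computed block-by-block.

M has Jordan form
J =
  [-1, 0, 0]
  [ 0, 6, 0]
  [ 0, 0, 6]
(up to reordering of blocks).

Per-block formulas:
  For a 1×1 block at λ = 6: exp(t · [6]) = [e^(6t)].
  For a 1×1 block at λ = -1: exp(t · [-1]) = [e^(-1t)].

After assembling e^{tJ} and conjugating by P, we get:

e^{tM} =
  [exp(6*t), -exp(6*t) + exp(-t), -exp(6*t) + exp(-t)]
  [0, exp(-t), -exp(6*t) + exp(-t)]
  [0, 0, exp(6*t)]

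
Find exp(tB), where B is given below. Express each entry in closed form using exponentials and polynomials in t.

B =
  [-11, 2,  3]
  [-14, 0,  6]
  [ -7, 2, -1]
e^{tB} =
  [-7*t*exp(-4*t) + exp(-4*t), 2*t*exp(-4*t), 3*t*exp(-4*t)]
  [-14*t*exp(-4*t), 4*t*exp(-4*t) + exp(-4*t), 6*t*exp(-4*t)]
  [-7*t*exp(-4*t), 2*t*exp(-4*t), 3*t*exp(-4*t) + exp(-4*t)]

Strategy: write B = P · J · P⁻¹ where J is a Jordan canonical form, so e^{tB} = P · e^{tJ} · P⁻¹, and e^{tJ} can be computed block-by-block.

B has Jordan form
J =
  [-4,  1,  0]
  [ 0, -4,  0]
  [ 0,  0, -4]
(up to reordering of blocks).

Per-block formulas:
  For a 1×1 block at λ = -4: exp(t · [-4]) = [e^(-4t)].
  For a 2×2 Jordan block J_2(-4): exp(t · J_2(-4)) = e^(-4t)·(I + t·N), where N is the 2×2 nilpotent shift.

After assembling e^{tJ} and conjugating by P, we get:

e^{tB} =
  [-7*t*exp(-4*t) + exp(-4*t), 2*t*exp(-4*t), 3*t*exp(-4*t)]
  [-14*t*exp(-4*t), 4*t*exp(-4*t) + exp(-4*t), 6*t*exp(-4*t)]
  [-7*t*exp(-4*t), 2*t*exp(-4*t), 3*t*exp(-4*t) + exp(-4*t)]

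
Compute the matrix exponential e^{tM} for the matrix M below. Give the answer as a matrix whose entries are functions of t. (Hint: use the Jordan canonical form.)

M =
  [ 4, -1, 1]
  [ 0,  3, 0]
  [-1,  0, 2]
e^{tM} =
  [t*exp(3*t) + exp(3*t), -t^2*exp(3*t)/2 - t*exp(3*t), t*exp(3*t)]
  [0, exp(3*t), 0]
  [-t*exp(3*t), t^2*exp(3*t)/2, -t*exp(3*t) + exp(3*t)]

Strategy: write M = P · J · P⁻¹ where J is a Jordan canonical form, so e^{tM} = P · e^{tJ} · P⁻¹, and e^{tJ} can be computed block-by-block.

M has Jordan form
J =
  [3, 1, 0]
  [0, 3, 1]
  [0, 0, 3]
(up to reordering of blocks).

Per-block formulas:
  For a 3×3 Jordan block J_3(3): exp(t · J_3(3)) = e^(3t)·(I + t·N + (t^2/2)·N^2), where N is the 3×3 nilpotent shift.

After assembling e^{tJ} and conjugating by P, we get:

e^{tM} =
  [t*exp(3*t) + exp(3*t), -t^2*exp(3*t)/2 - t*exp(3*t), t*exp(3*t)]
  [0, exp(3*t), 0]
  [-t*exp(3*t), t^2*exp(3*t)/2, -t*exp(3*t) + exp(3*t)]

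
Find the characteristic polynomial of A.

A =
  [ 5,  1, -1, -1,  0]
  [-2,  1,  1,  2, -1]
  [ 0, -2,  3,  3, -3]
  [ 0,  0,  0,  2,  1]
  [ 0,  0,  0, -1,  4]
x^5 - 15*x^4 + 90*x^3 - 270*x^2 + 405*x - 243

Expanding det(x·I − A) (e.g. by cofactor expansion or by noting that A is similar to its Jordan form J, which has the same characteristic polynomial as A) gives
  χ_A(x) = x^5 - 15*x^4 + 90*x^3 - 270*x^2 + 405*x - 243
which factors as (x - 3)^5. The eigenvalues (with algebraic multiplicities) are λ = 3 with multiplicity 5.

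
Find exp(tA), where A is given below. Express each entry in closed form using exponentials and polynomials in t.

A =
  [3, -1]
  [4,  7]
e^{tA} =
  [-2*t*exp(5*t) + exp(5*t), -t*exp(5*t)]
  [4*t*exp(5*t), 2*t*exp(5*t) + exp(5*t)]

Strategy: write A = P · J · P⁻¹ where J is a Jordan canonical form, so e^{tA} = P · e^{tJ} · P⁻¹, and e^{tJ} can be computed block-by-block.

A has Jordan form
J =
  [5, 1]
  [0, 5]
(up to reordering of blocks).

Per-block formulas:
  For a 2×2 Jordan block J_2(5): exp(t · J_2(5)) = e^(5t)·(I + t·N), where N is the 2×2 nilpotent shift.

After assembling e^{tJ} and conjugating by P, we get:

e^{tA} =
  [-2*t*exp(5*t) + exp(5*t), -t*exp(5*t)]
  [4*t*exp(5*t), 2*t*exp(5*t) + exp(5*t)]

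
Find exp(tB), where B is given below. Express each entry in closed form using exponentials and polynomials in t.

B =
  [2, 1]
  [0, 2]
e^{tB} =
  [exp(2*t), t*exp(2*t)]
  [0, exp(2*t)]

Strategy: write B = P · J · P⁻¹ where J is a Jordan canonical form, so e^{tB} = P · e^{tJ} · P⁻¹, and e^{tJ} can be computed block-by-block.

B has Jordan form
J =
  [2, 1]
  [0, 2]
(up to reordering of blocks).

Per-block formulas:
  For a 2×2 Jordan block J_2(2): exp(t · J_2(2)) = e^(2t)·(I + t·N), where N is the 2×2 nilpotent shift.

After assembling e^{tJ} and conjugating by P, we get:

e^{tB} =
  [exp(2*t), t*exp(2*t)]
  [0, exp(2*t)]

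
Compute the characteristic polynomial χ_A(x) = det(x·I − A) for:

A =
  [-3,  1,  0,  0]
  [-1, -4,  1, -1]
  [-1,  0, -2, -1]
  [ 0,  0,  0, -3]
x^4 + 12*x^3 + 54*x^2 + 108*x + 81

Expanding det(x·I − A) (e.g. by cofactor expansion or by noting that A is similar to its Jordan form J, which has the same characteristic polynomial as A) gives
  χ_A(x) = x^4 + 12*x^3 + 54*x^2 + 108*x + 81
which factors as (x + 3)^4. The eigenvalues (with algebraic multiplicities) are λ = -3 with multiplicity 4.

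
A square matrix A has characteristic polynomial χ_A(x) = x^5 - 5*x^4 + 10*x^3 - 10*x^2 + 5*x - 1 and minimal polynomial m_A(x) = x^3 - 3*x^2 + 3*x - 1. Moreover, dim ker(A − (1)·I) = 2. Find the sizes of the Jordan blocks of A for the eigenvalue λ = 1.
Block sizes for λ = 1: [3, 2]

Step 1 — from the characteristic polynomial, algebraic multiplicity of λ = 1 is 5. From dim ker(A − (1)·I) = 2, there are exactly 2 Jordan blocks for λ = 1.
Step 2 — from the minimal polynomial, the factor (x − 1)^3 tells us the largest block for λ = 1 has size 3.
Step 3 — with total size 5, 2 blocks, and largest block 3, the block sizes (in nonincreasing order) are [3, 2].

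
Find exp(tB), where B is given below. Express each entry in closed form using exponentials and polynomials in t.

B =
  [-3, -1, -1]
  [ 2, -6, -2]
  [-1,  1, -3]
e^{tB} =
  [t*exp(-4*t) + exp(-4*t), -t*exp(-4*t), -t*exp(-4*t)]
  [2*t*exp(-4*t), -2*t*exp(-4*t) + exp(-4*t), -2*t*exp(-4*t)]
  [-t*exp(-4*t), t*exp(-4*t), t*exp(-4*t) + exp(-4*t)]

Strategy: write B = P · J · P⁻¹ where J is a Jordan canonical form, so e^{tB} = P · e^{tJ} · P⁻¹, and e^{tJ} can be computed block-by-block.

B has Jordan form
J =
  [-4,  1,  0]
  [ 0, -4,  0]
  [ 0,  0, -4]
(up to reordering of blocks).

Per-block formulas:
  For a 2×2 Jordan block J_2(-4): exp(t · J_2(-4)) = e^(-4t)·(I + t·N), where N is the 2×2 nilpotent shift.
  For a 1×1 block at λ = -4: exp(t · [-4]) = [e^(-4t)].

After assembling e^{tJ} and conjugating by P, we get:

e^{tB} =
  [t*exp(-4*t) + exp(-4*t), -t*exp(-4*t), -t*exp(-4*t)]
  [2*t*exp(-4*t), -2*t*exp(-4*t) + exp(-4*t), -2*t*exp(-4*t)]
  [-t*exp(-4*t), t*exp(-4*t), t*exp(-4*t) + exp(-4*t)]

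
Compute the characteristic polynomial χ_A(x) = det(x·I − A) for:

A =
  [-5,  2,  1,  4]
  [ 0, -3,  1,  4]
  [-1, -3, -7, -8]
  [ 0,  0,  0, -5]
x^4 + 20*x^3 + 150*x^2 + 500*x + 625

Expanding det(x·I − A) (e.g. by cofactor expansion or by noting that A is similar to its Jordan form J, which has the same characteristic polynomial as A) gives
  χ_A(x) = x^4 + 20*x^3 + 150*x^2 + 500*x + 625
which factors as (x + 5)^4. The eigenvalues (with algebraic multiplicities) are λ = -5 with multiplicity 4.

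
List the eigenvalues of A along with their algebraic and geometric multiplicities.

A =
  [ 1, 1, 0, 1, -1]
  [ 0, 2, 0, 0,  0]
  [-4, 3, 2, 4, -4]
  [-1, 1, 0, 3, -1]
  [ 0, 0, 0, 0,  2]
λ = 2: alg = 5, geom = 3

Step 1 — factor the characteristic polynomial to read off the algebraic multiplicities:
  χ_A(x) = (x - 2)^5

Step 2 — compute geometric multiplicities via the rank-nullity identity g(λ) = n − rank(A − λI):
  rank(A − (2)·I) = 2, so dim ker(A − (2)·I) = n − 2 = 3

Summary:
  λ = 2: algebraic multiplicity = 5, geometric multiplicity = 3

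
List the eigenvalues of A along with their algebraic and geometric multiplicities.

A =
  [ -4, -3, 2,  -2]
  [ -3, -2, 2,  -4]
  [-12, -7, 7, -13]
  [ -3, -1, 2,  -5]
λ = -1: alg = 4, geom = 2

Step 1 — factor the characteristic polynomial to read off the algebraic multiplicities:
  χ_A(x) = (x + 1)^4

Step 2 — compute geometric multiplicities via the rank-nullity identity g(λ) = n − rank(A − λI):
  rank(A − (-1)·I) = 2, so dim ker(A − (-1)·I) = n − 2 = 2

Summary:
  λ = -1: algebraic multiplicity = 4, geometric multiplicity = 2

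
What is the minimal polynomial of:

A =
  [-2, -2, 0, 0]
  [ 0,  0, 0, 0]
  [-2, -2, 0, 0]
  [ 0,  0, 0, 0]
x^2 + 2*x

The characteristic polynomial is χ_A(x) = x^3*(x + 2), so the eigenvalues are known. The minimal polynomial is
  m_A(x) = Π_λ (x − λ)^{k_λ}
where k_λ is the size of the *largest* Jordan block for λ (equivalently, the smallest k with (A − λI)^k v = 0 for every generalised eigenvector v of λ).

  λ = -2: largest Jordan block has size 1, contributing (x + 2)
  λ = 0: largest Jordan block has size 1, contributing (x − 0)

So m_A(x) = x*(x + 2) = x^2 + 2*x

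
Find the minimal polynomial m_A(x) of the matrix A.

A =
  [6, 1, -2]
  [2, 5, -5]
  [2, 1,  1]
x^3 - 12*x^2 + 48*x - 64

The characteristic polynomial is χ_A(x) = (x - 4)^3, so the eigenvalues are known. The minimal polynomial is
  m_A(x) = Π_λ (x − λ)^{k_λ}
where k_λ is the size of the *largest* Jordan block for λ (equivalently, the smallest k with (A − λI)^k v = 0 for every generalised eigenvector v of λ).

  λ = 4: largest Jordan block has size 3, contributing (x − 4)^3

So m_A(x) = (x - 4)^3 = x^3 - 12*x^2 + 48*x - 64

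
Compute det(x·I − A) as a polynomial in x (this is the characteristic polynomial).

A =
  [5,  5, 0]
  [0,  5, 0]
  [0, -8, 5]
x^3 - 15*x^2 + 75*x - 125

Expanding det(x·I − A) (e.g. by cofactor expansion or by noting that A is similar to its Jordan form J, which has the same characteristic polynomial as A) gives
  χ_A(x) = x^3 - 15*x^2 + 75*x - 125
which factors as (x - 5)^3. The eigenvalues (with algebraic multiplicities) are λ = 5 with multiplicity 3.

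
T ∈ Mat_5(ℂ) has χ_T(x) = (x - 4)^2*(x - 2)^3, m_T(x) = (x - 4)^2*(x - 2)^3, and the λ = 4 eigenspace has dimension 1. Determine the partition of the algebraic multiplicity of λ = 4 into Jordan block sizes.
Block sizes for λ = 4: [2]

Step 1 — from the characteristic polynomial, algebraic multiplicity of λ = 4 is 2. From dim ker(T − (4)·I) = 1, there are exactly 1 Jordan blocks for λ = 4.
Step 2 — from the minimal polynomial, the factor (x − 4)^2 tells us the largest block for λ = 4 has size 2.
Step 3 — with total size 2, 1 blocks, and largest block 2, the block sizes (in nonincreasing order) are [2].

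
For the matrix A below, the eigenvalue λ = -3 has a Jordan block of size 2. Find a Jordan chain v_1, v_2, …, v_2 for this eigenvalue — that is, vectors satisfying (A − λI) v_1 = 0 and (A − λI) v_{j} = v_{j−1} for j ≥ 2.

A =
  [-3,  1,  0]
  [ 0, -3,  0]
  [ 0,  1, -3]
A Jordan chain for λ = -3 of length 2:
v_1 = (1, 0, 1)ᵀ
v_2 = (0, 1, 0)ᵀ

Let N = A − (-3)·I. We want v_2 with N^2 v_2 = 0 but N^1 v_2 ≠ 0; then v_{j-1} := N · v_j for j = 2, …, 2.

Pick v_2 = (0, 1, 0)ᵀ.
Then v_1 = N · v_2 = (1, 0, 1)ᵀ.

Sanity check: (A − (-3)·I) v_1 = (0, 0, 0)ᵀ = 0. ✓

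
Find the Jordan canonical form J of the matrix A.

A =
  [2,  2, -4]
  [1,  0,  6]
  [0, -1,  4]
J_3(2)

The characteristic polynomial is
  det(x·I − A) = x^3 - 6*x^2 + 12*x - 8 = (x - 2)^3

Eigenvalues and multiplicities (the geometric multiplicity of λ is n − rank(A − λI), which equals the number of Jordan blocks for λ):
  λ = 2: algebraic multiplicity = 3, geometric multiplicity = 1

Determining the block sizes for each eigenvalue:
  λ = 2: one block (gm = 1), so the single block has size am = 3 → block sizes [3]

Assembling the blocks gives a Jordan form
J =
  [2, 1, 0]
  [0, 2, 1]
  [0, 0, 2]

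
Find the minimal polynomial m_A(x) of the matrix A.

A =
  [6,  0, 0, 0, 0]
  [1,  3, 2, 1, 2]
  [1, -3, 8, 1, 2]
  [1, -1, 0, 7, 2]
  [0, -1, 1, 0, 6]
x^2 - 12*x + 36

The characteristic polynomial is χ_A(x) = (x - 6)^5, so the eigenvalues are known. The minimal polynomial is
  m_A(x) = Π_λ (x − λ)^{k_λ}
where k_λ is the size of the *largest* Jordan block for λ (equivalently, the smallest k with (A − λI)^k v = 0 for every generalised eigenvector v of λ).

  λ = 6: largest Jordan block has size 2, contributing (x − 6)^2

So m_A(x) = (x - 6)^2 = x^2 - 12*x + 36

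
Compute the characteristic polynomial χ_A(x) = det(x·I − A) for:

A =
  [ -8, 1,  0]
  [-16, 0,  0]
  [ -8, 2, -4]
x^3 + 12*x^2 + 48*x + 64

Expanding det(x·I − A) (e.g. by cofactor expansion or by noting that A is similar to its Jordan form J, which has the same characteristic polynomial as A) gives
  χ_A(x) = x^3 + 12*x^2 + 48*x + 64
which factors as (x + 4)^3. The eigenvalues (with algebraic multiplicities) are λ = -4 with multiplicity 3.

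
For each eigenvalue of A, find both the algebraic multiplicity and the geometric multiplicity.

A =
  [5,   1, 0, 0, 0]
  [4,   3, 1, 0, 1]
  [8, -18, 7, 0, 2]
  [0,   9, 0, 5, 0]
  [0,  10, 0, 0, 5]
λ = 5: alg = 5, geom = 3

Step 1 — factor the characteristic polynomial to read off the algebraic multiplicities:
  χ_A(x) = (x - 5)^5

Step 2 — compute geometric multiplicities via the rank-nullity identity g(λ) = n − rank(A − λI):
  rank(A − (5)·I) = 2, so dim ker(A − (5)·I) = n − 2 = 3

Summary:
  λ = 5: algebraic multiplicity = 5, geometric multiplicity = 3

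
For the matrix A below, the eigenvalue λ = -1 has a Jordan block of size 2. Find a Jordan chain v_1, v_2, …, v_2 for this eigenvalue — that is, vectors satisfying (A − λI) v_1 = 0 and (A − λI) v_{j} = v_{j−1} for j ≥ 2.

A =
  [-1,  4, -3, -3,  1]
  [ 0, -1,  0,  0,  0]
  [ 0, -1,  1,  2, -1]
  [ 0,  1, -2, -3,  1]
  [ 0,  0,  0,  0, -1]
A Jordan chain for λ = -1 of length 2:
v_1 = (4, 0, -1, 1, 0)ᵀ
v_2 = (0, 1, 0, 0, 0)ᵀ

Let N = A − (-1)·I. We want v_2 with N^2 v_2 = 0 but N^1 v_2 ≠ 0; then v_{j-1} := N · v_j for j = 2, …, 2.

Pick v_2 = (0, 1, 0, 0, 0)ᵀ.
Then v_1 = N · v_2 = (4, 0, -1, 1, 0)ᵀ.

Sanity check: (A − (-1)·I) v_1 = (0, 0, 0, 0, 0)ᵀ = 0. ✓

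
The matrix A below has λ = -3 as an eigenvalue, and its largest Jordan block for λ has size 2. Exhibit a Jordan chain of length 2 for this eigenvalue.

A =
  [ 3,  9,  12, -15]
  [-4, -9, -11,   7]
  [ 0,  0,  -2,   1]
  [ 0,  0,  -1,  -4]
A Jordan chain for λ = -3 of length 2:
v_1 = (6, -4, 0, 0)ᵀ
v_2 = (1, 0, 0, 0)ᵀ

Let N = A − (-3)·I. We want v_2 with N^2 v_2 = 0 but N^1 v_2 ≠ 0; then v_{j-1} := N · v_j for j = 2, …, 2.

Pick v_2 = (1, 0, 0, 0)ᵀ.
Then v_1 = N · v_2 = (6, -4, 0, 0)ᵀ.

Sanity check: (A − (-3)·I) v_1 = (0, 0, 0, 0)ᵀ = 0. ✓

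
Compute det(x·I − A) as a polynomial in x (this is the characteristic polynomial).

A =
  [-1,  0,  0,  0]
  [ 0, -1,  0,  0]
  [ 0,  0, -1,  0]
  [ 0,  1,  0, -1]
x^4 + 4*x^3 + 6*x^2 + 4*x + 1

Expanding det(x·I − A) (e.g. by cofactor expansion or by noting that A is similar to its Jordan form J, which has the same characteristic polynomial as A) gives
  χ_A(x) = x^4 + 4*x^3 + 6*x^2 + 4*x + 1
which factors as (x + 1)^4. The eigenvalues (with algebraic multiplicities) are λ = -1 with multiplicity 4.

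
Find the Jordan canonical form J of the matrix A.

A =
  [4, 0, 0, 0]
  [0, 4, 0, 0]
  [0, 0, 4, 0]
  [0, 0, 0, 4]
J_1(4) ⊕ J_1(4) ⊕ J_1(4) ⊕ J_1(4)

The characteristic polynomial is
  det(x·I − A) = x^4 - 16*x^3 + 96*x^2 - 256*x + 256 = (x - 4)^4

Eigenvalues and multiplicities (the geometric multiplicity of λ is n − rank(A − λI), which equals the number of Jordan blocks for λ):
  λ = 4: algebraic multiplicity = 4, geometric multiplicity = 4

Determining the block sizes for each eigenvalue:
  λ = 4: gm = am = 4, so every block has size 1 → block sizes [1, 1, 1, 1]

Assembling the blocks gives a Jordan form
J =
  [4, 0, 0, 0]
  [0, 4, 0, 0]
  [0, 0, 4, 0]
  [0, 0, 0, 4]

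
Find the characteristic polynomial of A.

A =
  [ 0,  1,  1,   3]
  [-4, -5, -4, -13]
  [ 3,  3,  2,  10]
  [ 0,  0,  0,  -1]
x^4 + 4*x^3 + 6*x^2 + 4*x + 1

Expanding det(x·I − A) (e.g. by cofactor expansion or by noting that A is similar to its Jordan form J, which has the same characteristic polynomial as A) gives
  χ_A(x) = x^4 + 4*x^3 + 6*x^2 + 4*x + 1
which factors as (x + 1)^4. The eigenvalues (with algebraic multiplicities) are λ = -1 with multiplicity 4.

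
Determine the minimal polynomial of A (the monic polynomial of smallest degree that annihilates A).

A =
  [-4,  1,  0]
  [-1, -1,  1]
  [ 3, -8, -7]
x^3 + 12*x^2 + 48*x + 64

The characteristic polynomial is χ_A(x) = (x + 4)^3, so the eigenvalues are known. The minimal polynomial is
  m_A(x) = Π_λ (x − λ)^{k_λ}
where k_λ is the size of the *largest* Jordan block for λ (equivalently, the smallest k with (A − λI)^k v = 0 for every generalised eigenvector v of λ).

  λ = -4: largest Jordan block has size 3, contributing (x + 4)^3

So m_A(x) = (x + 4)^3 = x^3 + 12*x^2 + 48*x + 64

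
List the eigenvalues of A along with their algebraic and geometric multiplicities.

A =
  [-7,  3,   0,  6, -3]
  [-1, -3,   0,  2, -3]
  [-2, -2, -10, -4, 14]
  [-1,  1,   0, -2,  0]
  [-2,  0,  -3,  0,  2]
λ = -4: alg = 5, geom = 2

Step 1 — factor the characteristic polynomial to read off the algebraic multiplicities:
  χ_A(x) = (x + 4)^5

Step 2 — compute geometric multiplicities via the rank-nullity identity g(λ) = n − rank(A − λI):
  rank(A − (-4)·I) = 3, so dim ker(A − (-4)·I) = n − 3 = 2

Summary:
  λ = -4: algebraic multiplicity = 5, geometric multiplicity = 2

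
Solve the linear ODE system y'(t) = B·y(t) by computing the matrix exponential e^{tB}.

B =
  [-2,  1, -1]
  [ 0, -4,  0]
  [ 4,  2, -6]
e^{tB} =
  [2*t*exp(-4*t) + exp(-4*t), t*exp(-4*t), -t*exp(-4*t)]
  [0, exp(-4*t), 0]
  [4*t*exp(-4*t), 2*t*exp(-4*t), -2*t*exp(-4*t) + exp(-4*t)]

Strategy: write B = P · J · P⁻¹ where J is a Jordan canonical form, so e^{tB} = P · e^{tJ} · P⁻¹, and e^{tJ} can be computed block-by-block.

B has Jordan form
J =
  [-4,  1,  0]
  [ 0, -4,  0]
  [ 0,  0, -4]
(up to reordering of blocks).

Per-block formulas:
  For a 2×2 Jordan block J_2(-4): exp(t · J_2(-4)) = e^(-4t)·(I + t·N), where N is the 2×2 nilpotent shift.
  For a 1×1 block at λ = -4: exp(t · [-4]) = [e^(-4t)].

After assembling e^{tJ} and conjugating by P, we get:

e^{tB} =
  [2*t*exp(-4*t) + exp(-4*t), t*exp(-4*t), -t*exp(-4*t)]
  [0, exp(-4*t), 0]
  [4*t*exp(-4*t), 2*t*exp(-4*t), -2*t*exp(-4*t) + exp(-4*t)]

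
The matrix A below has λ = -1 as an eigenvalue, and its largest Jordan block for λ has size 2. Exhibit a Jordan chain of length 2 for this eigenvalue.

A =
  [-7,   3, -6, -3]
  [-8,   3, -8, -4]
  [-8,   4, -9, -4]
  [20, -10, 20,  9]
A Jordan chain for λ = -1 of length 2:
v_1 = (-6, -8, -8, 20)ᵀ
v_2 = (1, 0, 0, 0)ᵀ

Let N = A − (-1)·I. We want v_2 with N^2 v_2 = 0 but N^1 v_2 ≠ 0; then v_{j-1} := N · v_j for j = 2, …, 2.

Pick v_2 = (1, 0, 0, 0)ᵀ.
Then v_1 = N · v_2 = (-6, -8, -8, 20)ᵀ.

Sanity check: (A − (-1)·I) v_1 = (0, 0, 0, 0)ᵀ = 0. ✓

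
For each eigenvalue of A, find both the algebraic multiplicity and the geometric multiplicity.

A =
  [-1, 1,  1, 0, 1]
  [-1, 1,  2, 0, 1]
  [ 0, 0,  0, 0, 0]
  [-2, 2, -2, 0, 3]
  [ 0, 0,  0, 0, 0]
λ = 0: alg = 5, geom = 2

Step 1 — factor the characteristic polynomial to read off the algebraic multiplicities:
  χ_A(x) = x^5

Step 2 — compute geometric multiplicities via the rank-nullity identity g(λ) = n − rank(A − λI):
  rank(A − (0)·I) = 3, so dim ker(A − (0)·I) = n − 3 = 2

Summary:
  λ = 0: algebraic multiplicity = 5, geometric multiplicity = 2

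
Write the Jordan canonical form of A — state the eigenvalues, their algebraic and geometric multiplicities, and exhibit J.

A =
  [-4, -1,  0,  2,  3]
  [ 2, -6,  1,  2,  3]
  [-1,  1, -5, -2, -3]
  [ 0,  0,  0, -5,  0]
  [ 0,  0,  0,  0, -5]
J_3(-5) ⊕ J_1(-5) ⊕ J_1(-5)

The characteristic polynomial is
  det(x·I − A) = x^5 + 25*x^4 + 250*x^3 + 1250*x^2 + 3125*x + 3125 = (x + 5)^5

Eigenvalues and multiplicities (the geometric multiplicity of λ is n − rank(A − λI), which equals the number of Jordan blocks for λ):
  λ = -5: algebraic multiplicity = 5, geometric multiplicity = 3

Determining the block sizes for each eigenvalue:
  λ = -5: with am = 5 and gm = 3, the partition is not yet determined (e.g. several partitions of 5 into 3 parts exist). Let N = A − (-5)·I. Computing rank(N^1) = 2, rank(N^2) = 1, rank(N^3) = 0; the number of blocks of size ≥ j is rank(N^{j−1}) − rank(N^j), giving [3, 1, 1]. So we have 1 block(s) of size 3, 2 block(s) of size 1 → block sizes [3, 1, 1]

Assembling the blocks gives a Jordan form
J =
  [-5,  1,  0,  0,  0]
  [ 0, -5,  1,  0,  0]
  [ 0,  0, -5,  0,  0]
  [ 0,  0,  0, -5,  0]
  [ 0,  0,  0,  0, -5]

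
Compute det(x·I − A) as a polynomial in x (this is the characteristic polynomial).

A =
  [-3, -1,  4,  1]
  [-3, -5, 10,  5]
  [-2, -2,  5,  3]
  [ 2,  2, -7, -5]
x^4 + 8*x^3 + 24*x^2 + 32*x + 16

Expanding det(x·I − A) (e.g. by cofactor expansion or by noting that A is similar to its Jordan form J, which has the same characteristic polynomial as A) gives
  χ_A(x) = x^4 + 8*x^3 + 24*x^2 + 32*x + 16
which factors as (x + 2)^4. The eigenvalues (with algebraic multiplicities) are λ = -2 with multiplicity 4.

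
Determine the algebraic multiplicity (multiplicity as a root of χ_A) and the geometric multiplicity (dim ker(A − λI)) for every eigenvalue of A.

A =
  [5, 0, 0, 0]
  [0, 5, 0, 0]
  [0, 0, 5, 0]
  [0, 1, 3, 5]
λ = 5: alg = 4, geom = 3

Step 1 — factor the characteristic polynomial to read off the algebraic multiplicities:
  χ_A(x) = (x - 5)^4

Step 2 — compute geometric multiplicities via the rank-nullity identity g(λ) = n − rank(A − λI):
  rank(A − (5)·I) = 1, so dim ker(A − (5)·I) = n − 1 = 3

Summary:
  λ = 5: algebraic multiplicity = 4, geometric multiplicity = 3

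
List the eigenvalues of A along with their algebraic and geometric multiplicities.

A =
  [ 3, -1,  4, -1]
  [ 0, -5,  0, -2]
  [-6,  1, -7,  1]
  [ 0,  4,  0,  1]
λ = -3: alg = 2, geom = 2; λ = -1: alg = 2, geom = 1

Step 1 — factor the characteristic polynomial to read off the algebraic multiplicities:
  χ_A(x) = (x + 1)^2*(x + 3)^2

Step 2 — compute geometric multiplicities via the rank-nullity identity g(λ) = n − rank(A − λI):
  rank(A − (-3)·I) = 2, so dim ker(A − (-3)·I) = n − 2 = 2
  rank(A − (-1)·I) = 3, so dim ker(A − (-1)·I) = n − 3 = 1

Summary:
  λ = -3: algebraic multiplicity = 2, geometric multiplicity = 2
  λ = -1: algebraic multiplicity = 2, geometric multiplicity = 1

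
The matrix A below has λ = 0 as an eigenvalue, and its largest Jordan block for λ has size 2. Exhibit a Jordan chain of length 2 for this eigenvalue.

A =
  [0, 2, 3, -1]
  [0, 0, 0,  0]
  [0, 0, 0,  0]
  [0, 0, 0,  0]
A Jordan chain for λ = 0 of length 2:
v_1 = (2, 0, 0, 0)ᵀ
v_2 = (0, 1, 0, 0)ᵀ

Let N = A − (0)·I. We want v_2 with N^2 v_2 = 0 but N^1 v_2 ≠ 0; then v_{j-1} := N · v_j for j = 2, …, 2.

Pick v_2 = (0, 1, 0, 0)ᵀ.
Then v_1 = N · v_2 = (2, 0, 0, 0)ᵀ.

Sanity check: (A − (0)·I) v_1 = (0, 0, 0, 0)ᵀ = 0. ✓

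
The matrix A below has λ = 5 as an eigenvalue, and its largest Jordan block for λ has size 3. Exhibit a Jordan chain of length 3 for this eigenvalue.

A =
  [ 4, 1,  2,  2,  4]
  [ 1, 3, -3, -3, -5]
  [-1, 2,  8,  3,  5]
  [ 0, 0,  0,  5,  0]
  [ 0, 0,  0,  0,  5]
A Jordan chain for λ = 5 of length 3:
v_1 = (1, -1, 1, 0, 0)ᵀ
v_2 = (1, -2, 2, 0, 0)ᵀ
v_3 = (0, 1, 0, 0, 0)ᵀ

Let N = A − (5)·I. We want v_3 with N^3 v_3 = 0 but N^2 v_3 ≠ 0; then v_{j-1} := N · v_j for j = 3, …, 2.

Pick v_3 = (0, 1, 0, 0, 0)ᵀ.
Then v_2 = N · v_3 = (1, -2, 2, 0, 0)ᵀ.
Then v_1 = N · v_2 = (1, -1, 1, 0, 0)ᵀ.

Sanity check: (A − (5)·I) v_1 = (0, 0, 0, 0, 0)ᵀ = 0. ✓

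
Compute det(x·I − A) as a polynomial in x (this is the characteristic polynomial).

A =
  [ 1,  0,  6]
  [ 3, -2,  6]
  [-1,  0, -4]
x^3 + 5*x^2 + 8*x + 4

Expanding det(x·I − A) (e.g. by cofactor expansion or by noting that A is similar to its Jordan form J, which has the same characteristic polynomial as A) gives
  χ_A(x) = x^3 + 5*x^2 + 8*x + 4
which factors as (x + 1)*(x + 2)^2. The eigenvalues (with algebraic multiplicities) are λ = -2 with multiplicity 2, λ = -1 with multiplicity 1.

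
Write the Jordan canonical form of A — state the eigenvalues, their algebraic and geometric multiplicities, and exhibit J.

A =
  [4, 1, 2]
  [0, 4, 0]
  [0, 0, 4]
J_2(4) ⊕ J_1(4)

The characteristic polynomial is
  det(x·I − A) = x^3 - 12*x^2 + 48*x - 64 = (x - 4)^3

Eigenvalues and multiplicities (the geometric multiplicity of λ is n − rank(A − λI), which equals the number of Jordan blocks for λ):
  λ = 4: algebraic multiplicity = 3, geometric multiplicity = 2

Determining the block sizes for each eigenvalue:
  λ = 4: 2 blocks summing to 3 forces exactly one block of size 2 and the rest size 1 → block sizes [2, 1]

Assembling the blocks gives a Jordan form
J =
  [4, 1, 0]
  [0, 4, 0]
  [0, 0, 4]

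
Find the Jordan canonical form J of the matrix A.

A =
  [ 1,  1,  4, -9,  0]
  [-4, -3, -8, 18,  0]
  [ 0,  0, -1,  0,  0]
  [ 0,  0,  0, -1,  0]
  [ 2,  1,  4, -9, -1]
J_2(-1) ⊕ J_1(-1) ⊕ J_1(-1) ⊕ J_1(-1)

The characteristic polynomial is
  det(x·I − A) = x^5 + 5*x^4 + 10*x^3 + 10*x^2 + 5*x + 1 = (x + 1)^5

Eigenvalues and multiplicities (the geometric multiplicity of λ is n − rank(A − λI), which equals the number of Jordan blocks for λ):
  λ = -1: algebraic multiplicity = 5, geometric multiplicity = 4

Determining the block sizes for each eigenvalue:
  λ = -1: 4 blocks summing to 5 forces exactly one block of size 2 and the rest size 1 → block sizes [2, 1, 1, 1]

Assembling the blocks gives a Jordan form
J =
  [-1,  1,  0,  0,  0]
  [ 0, -1,  0,  0,  0]
  [ 0,  0, -1,  0,  0]
  [ 0,  0,  0, -1,  0]
  [ 0,  0,  0,  0, -1]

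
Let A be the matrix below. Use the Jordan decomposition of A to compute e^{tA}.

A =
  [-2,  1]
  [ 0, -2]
e^{tA} =
  [exp(-2*t), t*exp(-2*t)]
  [0, exp(-2*t)]

Strategy: write A = P · J · P⁻¹ where J is a Jordan canonical form, so e^{tA} = P · e^{tJ} · P⁻¹, and e^{tJ} can be computed block-by-block.

A has Jordan form
J =
  [-2,  1]
  [ 0, -2]
(up to reordering of blocks).

Per-block formulas:
  For a 2×2 Jordan block J_2(-2): exp(t · J_2(-2)) = e^(-2t)·(I + t·N), where N is the 2×2 nilpotent shift.

After assembling e^{tJ} and conjugating by P, we get:

e^{tA} =
  [exp(-2*t), t*exp(-2*t)]
  [0, exp(-2*t)]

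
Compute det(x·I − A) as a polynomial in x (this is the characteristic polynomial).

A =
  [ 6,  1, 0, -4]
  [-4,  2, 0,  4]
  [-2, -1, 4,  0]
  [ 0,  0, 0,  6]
x^4 - 18*x^3 + 120*x^2 - 352*x + 384

Expanding det(x·I − A) (e.g. by cofactor expansion or by noting that A is similar to its Jordan form J, which has the same characteristic polynomial as A) gives
  χ_A(x) = x^4 - 18*x^3 + 120*x^2 - 352*x + 384
which factors as (x - 6)*(x - 4)^3. The eigenvalues (with algebraic multiplicities) are λ = 4 with multiplicity 3, λ = 6 with multiplicity 1.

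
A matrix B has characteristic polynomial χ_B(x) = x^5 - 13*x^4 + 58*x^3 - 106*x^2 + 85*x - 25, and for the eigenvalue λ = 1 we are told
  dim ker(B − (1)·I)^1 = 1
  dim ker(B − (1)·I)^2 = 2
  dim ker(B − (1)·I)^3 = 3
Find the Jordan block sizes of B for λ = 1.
Block sizes for λ = 1: [3]

From the dimensions of kernels of powers, the number of Jordan blocks of size at least j is d_j − d_{j−1} where d_j = dim ker(N^j) (with d_0 = 0). Computing the differences gives [1, 1, 1].
The number of blocks of size exactly k is (#blocks of size ≥ k) − (#blocks of size ≥ k + 1), so the partition is: 1 block(s) of size 3.
In nonincreasing order the block sizes are [3].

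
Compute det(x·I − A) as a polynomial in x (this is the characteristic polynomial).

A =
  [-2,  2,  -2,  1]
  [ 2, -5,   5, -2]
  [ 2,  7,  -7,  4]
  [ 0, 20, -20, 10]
x^4 + 4*x^3 + 4*x^2

Expanding det(x·I − A) (e.g. by cofactor expansion or by noting that A is similar to its Jordan form J, which has the same characteristic polynomial as A) gives
  χ_A(x) = x^4 + 4*x^3 + 4*x^2
which factors as x^2*(x + 2)^2. The eigenvalues (with algebraic multiplicities) are λ = -2 with multiplicity 2, λ = 0 with multiplicity 2.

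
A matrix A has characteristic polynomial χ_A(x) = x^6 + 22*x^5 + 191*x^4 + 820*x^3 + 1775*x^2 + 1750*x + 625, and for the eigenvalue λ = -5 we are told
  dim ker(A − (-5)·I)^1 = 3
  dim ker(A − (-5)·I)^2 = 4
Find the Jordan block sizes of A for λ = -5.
Block sizes for λ = -5: [2, 1, 1]

From the dimensions of kernels of powers, the number of Jordan blocks of size at least j is d_j − d_{j−1} where d_j = dim ker(N^j) (with d_0 = 0). Computing the differences gives [3, 1].
The number of blocks of size exactly k is (#blocks of size ≥ k) − (#blocks of size ≥ k + 1), so the partition is: 2 block(s) of size 1, 1 block(s) of size 2.
In nonincreasing order the block sizes are [2, 1, 1].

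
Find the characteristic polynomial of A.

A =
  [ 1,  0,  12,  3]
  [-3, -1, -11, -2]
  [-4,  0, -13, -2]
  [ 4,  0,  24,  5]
x^4 + 8*x^3 + 18*x^2 + 16*x + 5

Expanding det(x·I − A) (e.g. by cofactor expansion or by noting that A is similar to its Jordan form J, which has the same characteristic polynomial as A) gives
  χ_A(x) = x^4 + 8*x^3 + 18*x^2 + 16*x + 5
which factors as (x + 1)^3*(x + 5). The eigenvalues (with algebraic multiplicities) are λ = -5 with multiplicity 1, λ = -1 with multiplicity 3.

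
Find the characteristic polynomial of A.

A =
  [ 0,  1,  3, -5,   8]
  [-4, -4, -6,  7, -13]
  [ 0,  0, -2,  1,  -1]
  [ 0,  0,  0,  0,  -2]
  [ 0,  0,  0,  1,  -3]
x^5 + 9*x^4 + 32*x^3 + 56*x^2 + 48*x + 16

Expanding det(x·I − A) (e.g. by cofactor expansion or by noting that A is similar to its Jordan form J, which has the same characteristic polynomial as A) gives
  χ_A(x) = x^5 + 9*x^4 + 32*x^3 + 56*x^2 + 48*x + 16
which factors as (x + 1)*(x + 2)^4. The eigenvalues (with algebraic multiplicities) are λ = -2 with multiplicity 4, λ = -1 with multiplicity 1.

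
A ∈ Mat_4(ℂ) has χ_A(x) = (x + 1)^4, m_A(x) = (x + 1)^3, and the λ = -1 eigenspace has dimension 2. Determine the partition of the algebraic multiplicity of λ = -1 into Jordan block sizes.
Block sizes for λ = -1: [3, 1]

Step 1 — from the characteristic polynomial, algebraic multiplicity of λ = -1 is 4. From dim ker(A − (-1)·I) = 2, there are exactly 2 Jordan blocks for λ = -1.
Step 2 — from the minimal polynomial, the factor (x + 1)^3 tells us the largest block for λ = -1 has size 3.
Step 3 — with total size 4, 2 blocks, and largest block 3, the block sizes (in nonincreasing order) are [3, 1].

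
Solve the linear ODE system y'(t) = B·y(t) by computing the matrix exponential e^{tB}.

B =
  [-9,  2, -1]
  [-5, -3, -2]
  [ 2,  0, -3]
e^{tB} =
  [2*t^2*exp(-5*t) - 4*t*exp(-5*t) + exp(-5*t), -2*t^2*exp(-5*t) + 2*t*exp(-5*t), -t^2*exp(-5*t) - t*exp(-5*t)]
  [3*t^2*exp(-5*t) - 5*t*exp(-5*t), -3*t^2*exp(-5*t) + 2*t*exp(-5*t) + exp(-5*t), -3*t^2*exp(-5*t)/2 - 2*t*exp(-5*t)]
  [-2*t^2*exp(-5*t) + 2*t*exp(-5*t), 2*t^2*exp(-5*t), t^2*exp(-5*t) + 2*t*exp(-5*t) + exp(-5*t)]

Strategy: write B = P · J · P⁻¹ where J is a Jordan canonical form, so e^{tB} = P · e^{tJ} · P⁻¹, and e^{tJ} can be computed block-by-block.

B has Jordan form
J =
  [-5,  1,  0]
  [ 0, -5,  1]
  [ 0,  0, -5]
(up to reordering of blocks).

Per-block formulas:
  For a 3×3 Jordan block J_3(-5): exp(t · J_3(-5)) = e^(-5t)·(I + t·N + (t^2/2)·N^2), where N is the 3×3 nilpotent shift.

After assembling e^{tJ} and conjugating by P, we get:

e^{tB} =
  [2*t^2*exp(-5*t) - 4*t*exp(-5*t) + exp(-5*t), -2*t^2*exp(-5*t) + 2*t*exp(-5*t), -t^2*exp(-5*t) - t*exp(-5*t)]
  [3*t^2*exp(-5*t) - 5*t*exp(-5*t), -3*t^2*exp(-5*t) + 2*t*exp(-5*t) + exp(-5*t), -3*t^2*exp(-5*t)/2 - 2*t*exp(-5*t)]
  [-2*t^2*exp(-5*t) + 2*t*exp(-5*t), 2*t^2*exp(-5*t), t^2*exp(-5*t) + 2*t*exp(-5*t) + exp(-5*t)]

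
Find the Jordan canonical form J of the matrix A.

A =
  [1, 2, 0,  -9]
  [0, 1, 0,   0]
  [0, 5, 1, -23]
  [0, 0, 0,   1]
J_2(1) ⊕ J_2(1)

The characteristic polynomial is
  det(x·I − A) = x^4 - 4*x^3 + 6*x^2 - 4*x + 1 = (x - 1)^4

Eigenvalues and multiplicities (the geometric multiplicity of λ is n − rank(A − λI), which equals the number of Jordan blocks for λ):
  λ = 1: algebraic multiplicity = 4, geometric multiplicity = 2

Determining the block sizes for each eigenvalue:
  λ = 1: with am = 4 and gm = 2, the partition is not yet determined (e.g. several partitions of 4 into 2 parts exist). Let N = A − (1)·I. Computing rank(N^1) = 2, rank(N^2) = 0; the number of blocks of size ≥ j is rank(N^{j−1}) − rank(N^j), giving [2, 2]. So we have 2 block(s) of size 2 → block sizes [2, 2]

Assembling the blocks gives a Jordan form
J =
  [1, 1, 0, 0]
  [0, 1, 0, 0]
  [0, 0, 1, 1]
  [0, 0, 0, 1]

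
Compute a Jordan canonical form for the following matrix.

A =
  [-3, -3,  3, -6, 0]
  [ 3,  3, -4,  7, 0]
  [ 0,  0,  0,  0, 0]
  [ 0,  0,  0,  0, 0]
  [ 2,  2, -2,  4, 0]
J_3(0) ⊕ J_1(0) ⊕ J_1(0)

The characteristic polynomial is
  det(x·I − A) = x^5

Eigenvalues and multiplicities (the geometric multiplicity of λ is n − rank(A − λI), which equals the number of Jordan blocks for λ):
  λ = 0: algebraic multiplicity = 5, geometric multiplicity = 3

Determining the block sizes for each eigenvalue:
  λ = 0: with am = 5 and gm = 3, the partition is not yet determined (e.g. several partitions of 5 into 3 parts exist). Let N = A − (0)·I. Computing rank(N^1) = 2, rank(N^2) = 1, rank(N^3) = 0; the number of blocks of size ≥ j is rank(N^{j−1}) − rank(N^j), giving [3, 1, 1]. So we have 1 block(s) of size 3, 2 block(s) of size 1 → block sizes [3, 1, 1]

Assembling the blocks gives a Jordan form
J =
  [0, 1, 0, 0, 0]
  [0, 0, 1, 0, 0]
  [0, 0, 0, 0, 0]
  [0, 0, 0, 0, 0]
  [0, 0, 0, 0, 0]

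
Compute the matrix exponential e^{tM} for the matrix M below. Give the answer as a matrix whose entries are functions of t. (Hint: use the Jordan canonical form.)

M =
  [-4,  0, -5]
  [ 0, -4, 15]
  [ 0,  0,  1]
e^{tM} =
  [exp(-4*t), 0, -exp(t) + exp(-4*t)]
  [0, exp(-4*t), 3*exp(t) - 3*exp(-4*t)]
  [0, 0, exp(t)]

Strategy: write M = P · J · P⁻¹ where J is a Jordan canonical form, so e^{tM} = P · e^{tJ} · P⁻¹, and e^{tJ} can be computed block-by-block.

M has Jordan form
J =
  [-4,  0, 0]
  [ 0, -4, 0]
  [ 0,  0, 1]
(up to reordering of blocks).

Per-block formulas:
  For a 1×1 block at λ = -4: exp(t · [-4]) = [e^(-4t)].
  For a 1×1 block at λ = 1: exp(t · [1]) = [e^(1t)].

After assembling e^{tJ} and conjugating by P, we get:

e^{tM} =
  [exp(-4*t), 0, -exp(t) + exp(-4*t)]
  [0, exp(-4*t), 3*exp(t) - 3*exp(-4*t)]
  [0, 0, exp(t)]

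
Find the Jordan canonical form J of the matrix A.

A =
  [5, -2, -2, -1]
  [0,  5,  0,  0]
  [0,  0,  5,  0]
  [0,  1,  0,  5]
J_3(5) ⊕ J_1(5)

The characteristic polynomial is
  det(x·I − A) = x^4 - 20*x^3 + 150*x^2 - 500*x + 625 = (x - 5)^4

Eigenvalues and multiplicities (the geometric multiplicity of λ is n − rank(A − λI), which equals the number of Jordan blocks for λ):
  λ = 5: algebraic multiplicity = 4, geometric multiplicity = 2

Determining the block sizes for each eigenvalue:
  λ = 5: with am = 4 and gm = 2, the partition is not yet determined (e.g. several partitions of 4 into 2 parts exist). Let N = A − (5)·I. Computing rank(N^1) = 2, rank(N^2) = 1, rank(N^3) = 0; the number of blocks of size ≥ j is rank(N^{j−1}) − rank(N^j), giving [2, 1, 1]. So we have 1 block(s) of size 3, 1 block(s) of size 1 → block sizes [3, 1]

Assembling the blocks gives a Jordan form
J =
  [5, 1, 0, 0]
  [0, 5, 1, 0]
  [0, 0, 5, 0]
  [0, 0, 0, 5]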